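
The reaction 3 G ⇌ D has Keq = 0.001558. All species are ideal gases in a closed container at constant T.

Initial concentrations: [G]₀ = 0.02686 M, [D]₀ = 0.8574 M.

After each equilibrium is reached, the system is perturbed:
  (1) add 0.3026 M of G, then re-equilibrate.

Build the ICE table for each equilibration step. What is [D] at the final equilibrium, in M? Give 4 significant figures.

Q₀ = 4.4245e+04 vs Keq = 0.001558 ⇒ Q>K, reverse
Step 1:
                   G          D
  I          0.02686     0.8574
  C            2.497    -0.8324
  E            2.524    0.02505
  solve Keq expr → x = -0.8324; check Q = 0.001558
Then add 0.3026 M of G.
Step 2:
                   G          D
  I            2.827    0.02505
  C         -0.02736   0.009121
  E            2.799    0.03417
  solve Keq expr → x = 0.009121; check Q = 0.001558

[D]_eq = 0.03417 M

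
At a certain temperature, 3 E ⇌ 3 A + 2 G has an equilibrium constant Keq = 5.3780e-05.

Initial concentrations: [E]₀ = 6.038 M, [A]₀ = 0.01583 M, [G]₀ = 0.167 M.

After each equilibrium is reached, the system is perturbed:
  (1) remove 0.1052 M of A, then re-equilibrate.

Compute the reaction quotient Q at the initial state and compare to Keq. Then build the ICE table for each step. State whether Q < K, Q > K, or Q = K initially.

Q₀ = 5.0257e-10 vs Keq = 5.3780e-05 ⇒ Q<K, forward
Step 1:
                  E         A         G
  I           6.038   0.01583     0.167
  C         -0.3697    0.3697    0.2465
  E           5.668    0.3855    0.4135
  solve Keq expr → x = 0.1232; check Q = 5.3780e-05
Then remove 0.1052 M of A.
Step 2:
                  E         A         G
  I           5.668    0.2803    0.4135
  C        -0.07302   0.07302   0.04868
  E           5.595    0.3533    0.4621
  solve Keq expr → x = 0.02434; check Q = 5.3780e-05

Q₀ = 5.0257e-10; Q < K (proceeds forward)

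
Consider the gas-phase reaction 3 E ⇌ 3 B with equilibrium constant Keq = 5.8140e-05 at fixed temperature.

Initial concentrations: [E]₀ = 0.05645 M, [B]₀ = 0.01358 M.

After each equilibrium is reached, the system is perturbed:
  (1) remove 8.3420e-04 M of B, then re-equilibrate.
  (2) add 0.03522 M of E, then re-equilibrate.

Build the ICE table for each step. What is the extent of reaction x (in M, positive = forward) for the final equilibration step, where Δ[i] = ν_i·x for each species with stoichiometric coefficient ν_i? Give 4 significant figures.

x = 4.3784e-04 M

Q₀ = 0.01392 vs Keq = 5.8140e-05 ⇒ Q>K, reverse
Step 1:
                   E          B
  init       0.05645    0.01358
  Δ          0.01097   -0.01097
  eq         0.06742   0.002612
  solve Keq expr → x = -0.003656; check Q = 5.8140e-05
Then remove 8.3420e-04 M of B.
Step 2:
                   E          B
  init       0.06742   0.001778
  Δ       -8.0309e-04 8.0309e-04
  eq         0.06662   0.002581
  solve Keq expr → x = 2.6770e-04; check Q = 5.8140e-05
Then add 0.03522 M of E.
Step 3:
                   E          B
  init        0.1018   0.002581
  Δ        -0.001314   0.001314
  eq          0.1005   0.003894
  solve Keq expr → x = 4.3784e-04; check Q = 5.8140e-05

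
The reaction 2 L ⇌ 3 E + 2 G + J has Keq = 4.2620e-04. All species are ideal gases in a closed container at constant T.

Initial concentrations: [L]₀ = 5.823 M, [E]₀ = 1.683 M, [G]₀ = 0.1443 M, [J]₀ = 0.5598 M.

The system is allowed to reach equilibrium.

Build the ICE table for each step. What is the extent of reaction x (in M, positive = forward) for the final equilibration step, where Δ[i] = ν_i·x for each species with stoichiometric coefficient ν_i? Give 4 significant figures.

Q₀ = 0.001639 vs Keq = 4.2620e-04 ⇒ Q>K, reverse
Step 1:
                  L         E         G         J
  I           5.823     1.683    0.1443    0.5598
  C         0.06112  -0.09168  -0.06112  -0.03056
  E           5.884     1.591   0.08318    0.5292
  solve Keq expr → x = -0.03056; check Q = 4.2620e-04

x = -0.03056 M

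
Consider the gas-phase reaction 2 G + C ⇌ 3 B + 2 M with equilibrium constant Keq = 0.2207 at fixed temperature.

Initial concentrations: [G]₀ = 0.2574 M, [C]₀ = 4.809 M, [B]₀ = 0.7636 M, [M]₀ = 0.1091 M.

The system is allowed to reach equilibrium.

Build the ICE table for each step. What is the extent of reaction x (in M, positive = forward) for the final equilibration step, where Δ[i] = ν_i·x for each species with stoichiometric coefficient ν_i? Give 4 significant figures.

x = 0.04544 M

Q₀ = 0.01663 vs Keq = 0.2207 ⇒ Q<K, forward
Step 1:
                  G         C         B         M
  init       0.2574     4.809    0.7636    0.1091
  Δ        -0.09089  -0.04544    0.1363   0.09089
  eq         0.1665     4.764    0.8999       0.2
  solve Keq expr → x = 0.04544; check Q = 0.2207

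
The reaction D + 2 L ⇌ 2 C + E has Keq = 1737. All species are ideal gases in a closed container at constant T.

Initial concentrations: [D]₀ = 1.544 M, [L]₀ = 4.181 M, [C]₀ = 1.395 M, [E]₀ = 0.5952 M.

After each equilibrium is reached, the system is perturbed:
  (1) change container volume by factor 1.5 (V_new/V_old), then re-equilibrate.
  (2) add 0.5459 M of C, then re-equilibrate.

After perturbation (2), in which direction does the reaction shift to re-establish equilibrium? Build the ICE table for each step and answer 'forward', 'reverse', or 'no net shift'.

Q₀ = 0.04291 vs Keq = 1737 ⇒ Q<K, forward
Step 1:
                  D         L         C         E
  init        1.544     4.181     1.395    0.5952
  Δ          -1.525     -3.05      3.05     1.525
  eq        0.01887     1.131     4.445      2.12
  solve Keq expr → x = 1.525; check Q = 1737
Then change container volume by factor 1.5 (V_new/V_old).
Step 2:
                  D         L         C         E
  init      0.01258    0.7538     2.964     1.414
  Δ               0         0         0         0
  eq        0.01258    0.7538     2.964     1.414
  solve Keq expr → x = 0; check Q = 1737
Then add 0.5459 M of C.
Step 3:
                  D         L         C         E
  init      0.01258    0.7538     3.509     1.414
  Δ        0.004504  0.009007 -0.009007 -0.004504
  eq        0.01708    0.7628       3.5     1.409
  solve Keq expr → x = -0.004504; check Q = 1737

Direction: reverse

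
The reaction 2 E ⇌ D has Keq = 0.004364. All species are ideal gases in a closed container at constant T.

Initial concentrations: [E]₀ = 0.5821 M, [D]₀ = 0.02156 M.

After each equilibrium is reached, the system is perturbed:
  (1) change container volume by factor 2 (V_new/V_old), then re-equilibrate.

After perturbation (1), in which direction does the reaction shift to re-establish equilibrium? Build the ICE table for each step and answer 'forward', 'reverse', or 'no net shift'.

Direction: reverse

Q₀ = 0.06363 vs Keq = 0.004364 ⇒ Q>K, reverse
Step 1:
                    E           D
  Initial      0.5821     0.02156
  Change      0.03974    -0.01987
  Equil        0.6218    0.001688
  solve Keq expr → x = -0.01987; check Q = 0.004364
Then change container volume by factor 2 (V_new/V_old).
Step 2:
                    E           D
  Initial      0.3109  8.4376e-04
  Change   8.3920e-04 -4.1960e-04
  Equil        0.3118  4.2416e-04
  solve Keq expr → x = -4.1960e-04; check Q = 0.004364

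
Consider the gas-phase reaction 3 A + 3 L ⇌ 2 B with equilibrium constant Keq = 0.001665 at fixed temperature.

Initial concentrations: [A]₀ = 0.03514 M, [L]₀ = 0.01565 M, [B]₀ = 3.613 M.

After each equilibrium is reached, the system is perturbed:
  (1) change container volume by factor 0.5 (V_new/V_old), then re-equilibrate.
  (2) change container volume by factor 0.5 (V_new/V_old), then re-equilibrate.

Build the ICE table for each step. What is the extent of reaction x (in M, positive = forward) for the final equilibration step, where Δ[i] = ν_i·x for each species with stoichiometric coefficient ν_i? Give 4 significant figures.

x = 1.004 M

Q₀ = 7.8485e+10 vs Keq = 0.001665 ⇒ Q>K, reverse
Step 1:
                  A         L         B
  init      0.03514   0.01565     3.613
  Δ           3.256     3.256    -2.171
  eq          3.291     3.272     1.442
  solve Keq expr → x = -1.085; check Q = 0.001665
Then change container volume by factor 0.5 (V_new/V_old).
Step 2:
                  A         L         B
  init        6.583     6.544     2.884
  Δ          -1.896    -1.896     1.264
  eq          4.687     4.648     4.148
  solve Keq expr → x = 0.6321; check Q = 0.001665
Then change container volume by factor 0.5 (V_new/V_old).
Step 3:
                  A         L         B
  init        9.373     9.296     8.297
  Δ          -3.013    -3.013     2.009
  eq           6.36     6.282     10.31
  solve Keq expr → x = 1.004; check Q = 0.001665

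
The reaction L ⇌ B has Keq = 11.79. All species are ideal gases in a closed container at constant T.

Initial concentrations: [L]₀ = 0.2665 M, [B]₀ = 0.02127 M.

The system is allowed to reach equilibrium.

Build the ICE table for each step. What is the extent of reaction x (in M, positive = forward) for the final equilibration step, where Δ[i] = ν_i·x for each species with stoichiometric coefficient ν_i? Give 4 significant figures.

Q₀ = 0.07981 vs Keq = 11.79 ⇒ Q<K, forward
Step 1:
                   L          B
  init        0.2665    0.02127
  Δ           -0.244      0.244
  eq          0.0225     0.2653
  solve Keq expr → x = 0.244; check Q = 11.79

x = 0.244 M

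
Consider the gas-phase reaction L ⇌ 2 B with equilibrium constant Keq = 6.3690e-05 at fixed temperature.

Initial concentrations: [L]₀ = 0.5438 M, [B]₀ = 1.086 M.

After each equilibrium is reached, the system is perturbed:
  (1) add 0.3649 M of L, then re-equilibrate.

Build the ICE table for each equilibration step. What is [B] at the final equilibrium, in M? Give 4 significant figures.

Q₀ = 2.169 vs Keq = 6.3690e-05 ⇒ Q>K, reverse
Step 1:
                    L           B
  I            0.5438       1.086
  C            0.5388      -1.078
  E             1.083    0.008304
  solve Keq expr → x = -0.5388; check Q = 6.3690e-05
Then add 0.3649 M of L.
Step 2:
                    L           B
  I             1.448    0.008304
  C       -6.4790e-04    0.001296
  E             1.447      0.0096
  solve Keq expr → x = 6.4790e-04; check Q = 6.3690e-05

[B]_eq = 0.0096 M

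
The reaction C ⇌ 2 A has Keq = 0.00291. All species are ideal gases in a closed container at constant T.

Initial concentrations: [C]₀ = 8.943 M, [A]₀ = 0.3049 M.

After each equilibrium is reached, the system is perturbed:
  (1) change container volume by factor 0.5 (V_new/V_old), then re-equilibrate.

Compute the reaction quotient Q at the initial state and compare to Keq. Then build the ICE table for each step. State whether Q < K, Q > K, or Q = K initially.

Q₀ = 0.0104; Q > K (proceeds reverse)

Q₀ = 0.0104 vs Keq = 0.00291 ⇒ Q>K, reverse
Step 1:
                  C         A
  Initial     8.943    0.3049
  Change    0.07147   -0.1429
  Equil       9.014     0.162
  solve Keq expr → x = -0.07147; check Q = 0.00291
Then change container volume by factor 0.5 (V_new/V_old).
Step 2:
                  C         A
  Initial     18.03    0.3239
  Change    0.04729  -0.09458
  Equil       18.08    0.2294
  solve Keq expr → x = -0.04729; check Q = 0.00291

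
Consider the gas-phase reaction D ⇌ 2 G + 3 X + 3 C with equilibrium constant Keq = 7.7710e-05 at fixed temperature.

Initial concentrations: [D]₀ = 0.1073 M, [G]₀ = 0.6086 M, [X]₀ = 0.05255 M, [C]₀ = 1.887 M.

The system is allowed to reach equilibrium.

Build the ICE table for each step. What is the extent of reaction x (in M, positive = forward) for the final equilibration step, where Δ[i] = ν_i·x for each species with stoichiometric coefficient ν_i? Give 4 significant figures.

x = -0.0121 M

Q₀ = 0.003366 vs Keq = 7.7710e-05 ⇒ Q>K, reverse
Step 1:
                   D          G          X          C
  I           0.1073     0.6086    0.05255      1.887
  C           0.0121    -0.0242   -0.03631   -0.03631
  E           0.1194     0.5844    0.01624      1.851
  solve Keq expr → x = -0.0121; check Q = 7.7710e-05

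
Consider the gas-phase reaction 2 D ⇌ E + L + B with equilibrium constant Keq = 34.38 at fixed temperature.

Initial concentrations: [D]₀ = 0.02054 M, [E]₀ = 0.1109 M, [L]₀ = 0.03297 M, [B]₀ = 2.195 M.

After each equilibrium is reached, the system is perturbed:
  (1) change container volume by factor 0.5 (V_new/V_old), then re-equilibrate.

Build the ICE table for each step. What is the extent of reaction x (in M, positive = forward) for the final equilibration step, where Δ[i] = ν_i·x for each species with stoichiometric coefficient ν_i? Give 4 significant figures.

x = -0.005449 M

Q₀ = 19.02 vs Keq = 34.38 ⇒ Q<K, forward
Step 1:
                   D          E          L          B
  Initial    0.02054     0.1109    0.03297      2.195
  Change    -0.00457   0.002285   0.002285   0.002285
  Equil      0.01597     0.1132    0.03526      2.197
  solve Keq expr → x = 0.002285; check Q = 34.38
Then change container volume by factor 0.5 (V_new/V_old).
Step 2:
                   D          E          L          B
  Initial    0.03194     0.2264    0.07051      4.395
  Change      0.0109  -0.005449  -0.005449  -0.005449
  Equil      0.04284     0.2209    0.06506      4.389
  solve Keq expr → x = -0.005449; check Q = 34.38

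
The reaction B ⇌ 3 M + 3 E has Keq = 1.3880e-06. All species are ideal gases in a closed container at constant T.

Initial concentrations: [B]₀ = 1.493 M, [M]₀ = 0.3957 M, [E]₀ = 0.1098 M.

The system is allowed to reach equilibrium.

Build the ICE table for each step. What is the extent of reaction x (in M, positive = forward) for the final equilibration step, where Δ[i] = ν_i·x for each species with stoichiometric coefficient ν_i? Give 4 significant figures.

x = -0.02347 M

Q₀ = 5.4935e-05 vs Keq = 1.3880e-06 ⇒ Q>K, reverse
Step 1:
                    B           M           E
  I             1.493      0.3957      0.1098
  C           0.02347     -0.0704     -0.0704
  E             1.516      0.3253      0.0394
  solve Keq expr → x = -0.02347; check Q = 1.3880e-06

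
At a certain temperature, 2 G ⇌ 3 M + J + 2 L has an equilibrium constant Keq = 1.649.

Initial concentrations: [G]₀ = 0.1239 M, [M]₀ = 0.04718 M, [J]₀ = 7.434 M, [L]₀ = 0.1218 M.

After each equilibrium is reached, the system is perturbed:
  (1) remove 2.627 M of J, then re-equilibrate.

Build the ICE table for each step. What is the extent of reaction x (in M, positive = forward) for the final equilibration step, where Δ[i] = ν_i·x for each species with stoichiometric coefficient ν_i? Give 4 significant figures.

Q₀ = 7.5448e-04 vs Keq = 1.649 ⇒ Q<K, forward
Step 1:
                   G          M          J          L
  I           0.1239    0.04718      7.434     0.1218
  C         -0.08927     0.1339    0.04463    0.08927
  E          0.03463     0.1811      7.479     0.2111
  solve Keq expr → x = 0.04463; check Q = 1.649
Then remove 2.627 M of J.
Step 2:
                   G          M          J          L
  I          0.03463     0.1811      4.852     0.2111
  C        -0.004519   0.006779    0.00226   0.004519
  E          0.03012     0.1879      4.854     0.2156
  solve Keq expr → x = 0.00226; check Q = 1.649

x = 0.00226 M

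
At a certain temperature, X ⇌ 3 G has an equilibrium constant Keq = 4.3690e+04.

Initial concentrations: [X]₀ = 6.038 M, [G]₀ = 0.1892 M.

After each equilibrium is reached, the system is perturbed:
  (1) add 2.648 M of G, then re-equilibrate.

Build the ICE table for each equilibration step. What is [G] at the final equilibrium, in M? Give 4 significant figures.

[G]_eq = 20.37 M

Q₀ = 0.001122 vs Keq = 4.3690e+04 ⇒ Q<K, forward
Step 1:
                   X          G
  I            6.038     0.1892
  C           -5.907      17.72
  E           0.1315      17.91
  solve Keq expr → x = 5.907; check Q = 4.3690e+04
Then add 2.648 M of G.
Step 2:
                   X          G
  I           0.1315      20.56
  C          0.06201     -0.186
  E           0.1935      20.37
  solve Keq expr → x = -0.06201; check Q = 4.3690e+04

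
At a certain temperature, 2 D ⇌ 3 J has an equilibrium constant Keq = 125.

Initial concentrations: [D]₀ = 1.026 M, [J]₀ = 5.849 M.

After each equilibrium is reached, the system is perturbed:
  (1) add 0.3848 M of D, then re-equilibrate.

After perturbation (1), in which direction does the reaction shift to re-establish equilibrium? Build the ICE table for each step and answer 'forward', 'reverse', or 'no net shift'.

Q₀ = 190.1 vs Keq = 125 ⇒ Q>K, reverse
Step 1:
                   D          J
  I            1.026      5.849
  C           0.1615    -0.2422
  E            1.187      5.607
  solve Keq expr → x = -0.08073; check Q = 125
Then add 0.3848 M of D.
Step 2:
                   D          J
  I            1.572      5.607
  C          -0.2592     0.3888
  E            1.313      5.996
  solve Keq expr → x = 0.1296; check Q = 125

Direction: forward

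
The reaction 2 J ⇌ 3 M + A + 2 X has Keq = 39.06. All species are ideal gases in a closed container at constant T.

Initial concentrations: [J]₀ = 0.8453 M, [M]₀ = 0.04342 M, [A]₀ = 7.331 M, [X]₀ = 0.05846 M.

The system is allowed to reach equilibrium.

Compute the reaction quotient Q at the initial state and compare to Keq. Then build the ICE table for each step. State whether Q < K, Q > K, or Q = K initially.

Q₀ = 2.8703e-06 vs Keq = 39.06 ⇒ Q<K, forward
Step 1:
                   J          M          A          X
  I           0.8453    0.04342      7.331    0.05846
  C          -0.5895     0.8842     0.2947     0.5895
  E           0.2558     0.9277      7.626      0.648
  solve Keq expr → x = 0.2947; check Q = 39.06

Q₀ = 2.8703e-06; Q < K (proceeds forward)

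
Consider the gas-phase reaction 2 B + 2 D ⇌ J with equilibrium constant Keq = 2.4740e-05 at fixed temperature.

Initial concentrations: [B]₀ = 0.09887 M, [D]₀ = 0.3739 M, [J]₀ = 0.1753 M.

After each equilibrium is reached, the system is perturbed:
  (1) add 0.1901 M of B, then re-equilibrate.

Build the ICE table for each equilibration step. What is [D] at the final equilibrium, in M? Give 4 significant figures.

[D]_eq = 0.7245 M

Q₀ = 128.3 vs Keq = 2.4740e-05 ⇒ Q>K, reverse
Step 1:
                  B         D         J
  Initial   0.09887    0.3739    0.1753
  Change     0.3506    0.3506   -0.1753
  Equil      0.4495    0.7245 2.6234e-06
  solve Keq expr → x = -0.1753; check Q = 2.4740e-05
Then add 0.1901 M of B.
Step 2:
                  B         D         J
  Initial    0.6396    0.7245 2.6234e-06
  Change  -5.3764e-06 -5.3764e-06 2.6882e-06
  Equil      0.6396    0.7245 5.3116e-06
  solve Keq expr → x = 2.6882e-06; check Q = 2.4740e-05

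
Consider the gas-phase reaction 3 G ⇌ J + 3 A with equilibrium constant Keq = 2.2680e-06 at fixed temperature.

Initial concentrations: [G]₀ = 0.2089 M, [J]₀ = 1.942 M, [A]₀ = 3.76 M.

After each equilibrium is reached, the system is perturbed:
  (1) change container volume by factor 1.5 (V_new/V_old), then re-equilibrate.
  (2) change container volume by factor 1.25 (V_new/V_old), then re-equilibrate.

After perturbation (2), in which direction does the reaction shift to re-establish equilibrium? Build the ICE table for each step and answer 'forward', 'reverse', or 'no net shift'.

Direction: forward

Q₀ = 1.1324e+04 vs Keq = 2.2680e-06 ⇒ Q>K, reverse
Step 1:
                  G         J         A
  I          0.2089     1.942      3.76
  C           3.702    -1.234    -3.702
  E           3.911    0.7079   0.05766
  solve Keq expr → x = -1.234; check Q = 2.2680e-06
Then change container volume by factor 1.5 (V_new/V_old).
Step 2:
                  G         J         A
  I           2.607    0.4719   0.03844
  C       -0.005416  0.001805  0.005416
  E           2.602    0.4737   0.04386
  solve Keq expr → x = 0.001805; check Q = 2.2680e-06
Then change container volume by factor 1.25 (V_new/V_old).
Step 3:
                  G         J         A
  I           2.082     0.379   0.03508
  C       -0.002632 8.7742e-04  0.002632
  E           2.079    0.3799   0.03772
  solve Keq expr → x = 8.7742e-04; check Q = 2.2680e-06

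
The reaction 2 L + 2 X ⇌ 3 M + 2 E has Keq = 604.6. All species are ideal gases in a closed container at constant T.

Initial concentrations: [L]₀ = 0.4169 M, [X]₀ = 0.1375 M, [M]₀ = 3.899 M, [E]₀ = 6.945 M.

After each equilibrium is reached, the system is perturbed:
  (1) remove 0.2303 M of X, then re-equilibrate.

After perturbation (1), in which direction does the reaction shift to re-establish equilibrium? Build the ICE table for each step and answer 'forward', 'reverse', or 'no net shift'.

Q₀ = 8.7003e+05 vs Keq = 604.6 ⇒ Q>K, reverse
Step 1:
                   L          X          M          E
  init        0.4169     0.1375      3.899      6.945
  Δ           0.7899     0.7899     -1.185    -0.7899
  eq           1.207     0.9274      2.714      6.155
  solve Keq expr → x = -0.395; check Q = 604.6
Then remove 0.2303 M of X.
Step 2:
                   L          X          M          E
  init         1.207     0.6971      2.714      6.155
  Δ          0.09027    0.09027    -0.1354   -0.09027
  eq           1.297     0.7874      2.579      6.065
  solve Keq expr → x = -0.04514; check Q = 604.6

Direction: reverse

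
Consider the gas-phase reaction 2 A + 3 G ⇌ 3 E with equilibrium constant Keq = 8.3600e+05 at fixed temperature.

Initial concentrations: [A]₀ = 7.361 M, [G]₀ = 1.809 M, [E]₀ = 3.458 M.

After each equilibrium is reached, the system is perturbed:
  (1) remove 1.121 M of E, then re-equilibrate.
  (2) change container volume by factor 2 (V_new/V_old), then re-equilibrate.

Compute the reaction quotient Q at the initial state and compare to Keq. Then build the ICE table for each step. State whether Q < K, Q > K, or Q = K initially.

Q₀ = 0.1289 vs Keq = 8.3600e+05 ⇒ Q<K, forward
Step 1:
                    A           G           E
  Initial       7.361       1.809       3.458
  Change       -1.195      -1.792       1.792
  Equil         6.166     0.01658        5.25
  solve Keq expr → x = 0.5975; check Q = 8.3600e+05
Then remove 1.121 M of E.
Step 2:
                    A           G           E
  Initial       6.166     0.01658       4.129
  Change     -0.00235   -0.003524    0.003524
  Equil         6.164     0.01305       4.133
  solve Keq expr → x = 0.001175; check Q = 8.3600e+05
Then change container volume by factor 2 (V_new/V_old).
Step 3:
                    A           G           E
  Initial       3.082    0.006525       2.066
  Change     0.002539    0.003808   -0.003808
  Equil         3.084     0.01033       2.063
  solve Keq expr → x = -0.001269; check Q = 8.3600e+05

Q₀ = 0.1289; Q < K (proceeds forward)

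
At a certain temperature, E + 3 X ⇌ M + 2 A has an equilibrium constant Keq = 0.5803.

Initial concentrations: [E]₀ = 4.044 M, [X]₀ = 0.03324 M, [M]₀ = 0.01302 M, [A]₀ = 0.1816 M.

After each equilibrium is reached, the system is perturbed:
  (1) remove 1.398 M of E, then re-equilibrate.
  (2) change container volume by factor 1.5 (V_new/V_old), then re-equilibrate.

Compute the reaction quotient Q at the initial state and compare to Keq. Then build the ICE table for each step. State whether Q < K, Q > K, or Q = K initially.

Q₀ = 2.891 vs Keq = 0.5803 ⇒ Q>K, reverse
Step 1:
                  E         X         M         A
  Initial     4.044   0.03324   0.01302    0.1816
  Change   0.004669   0.01401 -0.004669 -0.009338
  Equil       4.049   0.04725  0.008351    0.1723
  solve Keq expr → x = -0.004669; check Q = 0.5803
Then remove 1.398 M of E.
Step 2:
                  E         X         M         A
  Initial     2.651   0.04725  0.008351    0.1723
  Change   0.001258  0.003773 -0.001258 -0.002515
  Equil       2.652   0.05102  0.007093    0.1697
  solve Keq expr → x = -0.001258; check Q = 0.5803
Then change container volume by factor 1.5 (V_new/V_old).
Step 3:
                  E         X         M         A
  Initial     1.768   0.03401  0.004729    0.1132
  Change  7.7517e-04  0.002325 -7.7517e-04  -0.00155
  Equil       1.769   0.03634  0.003954    0.1116
  solve Keq expr → x = -7.7517e-04; check Q = 0.5803

Q₀ = 2.891; Q > K (proceeds reverse)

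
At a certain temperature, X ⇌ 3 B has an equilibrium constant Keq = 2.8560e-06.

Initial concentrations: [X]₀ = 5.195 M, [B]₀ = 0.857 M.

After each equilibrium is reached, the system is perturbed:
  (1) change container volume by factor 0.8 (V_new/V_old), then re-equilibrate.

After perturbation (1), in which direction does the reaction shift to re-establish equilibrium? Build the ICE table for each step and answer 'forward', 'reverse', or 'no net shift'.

Direction: reverse

Q₀ = 0.1212 vs Keq = 2.8560e-06 ⇒ Q>K, reverse
Step 1:
                  X         B
  Initial     5.195     0.857
  Change     0.2773    -0.832
  Equil       5.472     0.025
  solve Keq expr → x = -0.2773; check Q = 2.8560e-06
Then change container volume by factor 0.8 (V_new/V_old).
Step 2:
                  X         B
  Initial      6.84   0.03125
  Change   0.001439 -0.004318
  Equil       6.842   0.02693
  solve Keq expr → x = -0.001439; check Q = 2.8560e-06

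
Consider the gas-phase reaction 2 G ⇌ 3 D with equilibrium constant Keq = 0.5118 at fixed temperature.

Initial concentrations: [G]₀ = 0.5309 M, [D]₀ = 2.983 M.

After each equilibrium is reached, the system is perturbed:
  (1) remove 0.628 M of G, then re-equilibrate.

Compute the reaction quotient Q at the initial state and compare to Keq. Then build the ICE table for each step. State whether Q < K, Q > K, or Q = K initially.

Q₀ = 94.17; Q > K (proceeds reverse)

Q₀ = 94.17 vs Keq = 0.5118 ⇒ Q>K, reverse
Step 1:
                    G           D
  I            0.5309       2.983
  C             1.215      -1.823
  E             1.746        1.16
  solve Keq expr → x = -0.6077; check Q = 0.5118
Then remove 0.628 M of G.
Step 2:
                    G           D
  I             1.118        1.16
  C            0.1489     -0.2233
  E             1.267      0.9367
  solve Keq expr → x = -0.07443; check Q = 0.5118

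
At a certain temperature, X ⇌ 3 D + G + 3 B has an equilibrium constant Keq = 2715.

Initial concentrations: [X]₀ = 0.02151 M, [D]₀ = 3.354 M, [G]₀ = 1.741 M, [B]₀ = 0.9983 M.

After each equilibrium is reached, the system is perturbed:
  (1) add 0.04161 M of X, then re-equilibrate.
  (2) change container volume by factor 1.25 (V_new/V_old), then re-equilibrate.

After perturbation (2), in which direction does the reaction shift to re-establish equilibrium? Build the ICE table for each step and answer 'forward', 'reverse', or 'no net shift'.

Direction: forward

Q₀ = 3038 vs Keq = 2715 ⇒ Q>K, reverse
Step 1:
                    X           D           G           B
  Initial     0.02151       3.354       1.741      0.9983
  Change     0.001982   -0.005945   -0.001982   -0.005945
  Equil       0.02349       3.348       1.739      0.9924
  solve Keq expr → x = -0.001982; check Q = 2715
Then add 0.04161 M of X.
Step 2:
                    X           D           G           B
  Initial      0.0651       3.348       1.739      0.9924
  Change      -0.0311      0.0933      0.0311      0.0933
  Equil         0.034       3.441        1.77       1.086
  solve Keq expr → x = 0.0311; check Q = 2715
Then change container volume by factor 1.25 (V_new/V_old).
Step 3:
                    X           D           G           B
  Initial      0.0272       2.753       1.416      0.8685
  Change     -0.01803     0.05408     0.01803     0.05408
  Equil      0.009176       2.807       1.434      0.9226
  solve Keq expr → x = 0.01803; check Q = 2715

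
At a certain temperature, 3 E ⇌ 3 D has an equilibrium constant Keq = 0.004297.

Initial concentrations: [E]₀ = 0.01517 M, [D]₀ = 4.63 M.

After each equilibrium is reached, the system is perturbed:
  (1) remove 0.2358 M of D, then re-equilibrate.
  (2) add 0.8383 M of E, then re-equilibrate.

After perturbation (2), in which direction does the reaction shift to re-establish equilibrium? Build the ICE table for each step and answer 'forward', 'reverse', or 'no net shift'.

Direction: forward

Q₀ = 2.8431e+07 vs Keq = 0.004297 ⇒ Q>K, reverse
Step 1:
                  E         D
  Initial   0.01517      4.63
  Change       3.98     -3.98
  Equil       3.996    0.6496
  solve Keq expr → x = -1.327; check Q = 0.004297
Then remove 0.2358 M of D.
Step 2:
                  E         D
  Initial     3.996    0.4138
  Change    -0.2028    0.2028
  Equil       3.793    0.6166
  solve Keq expr → x = 0.06761; check Q = 0.004297
Then add 0.8383 M of E.
Step 3:
                  E         D
  Initial     4.631    0.6166
  Change    -0.1172    0.1172
  Equil       4.514    0.7338
  solve Keq expr → x = 0.03908; check Q = 0.004297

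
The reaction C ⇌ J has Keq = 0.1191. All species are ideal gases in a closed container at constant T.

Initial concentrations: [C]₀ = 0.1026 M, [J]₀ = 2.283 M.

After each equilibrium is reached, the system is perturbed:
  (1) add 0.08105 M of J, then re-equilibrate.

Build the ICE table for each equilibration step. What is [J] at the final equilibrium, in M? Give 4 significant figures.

Q₀ = 22.25 vs Keq = 0.1191 ⇒ Q>K, reverse
Step 1:
                    C           J
  I            0.1026       2.283
  C             2.029      -2.029
  E             2.132      0.2539
  solve Keq expr → x = -2.029; check Q = 0.1191
Then add 0.08105 M of J.
Step 2:
                    C           J
  I             2.132      0.3349
  C           0.07242    -0.07242
  E             2.204      0.2625
  solve Keq expr → x = -0.07242; check Q = 0.1191

[J]_eq = 0.2625 M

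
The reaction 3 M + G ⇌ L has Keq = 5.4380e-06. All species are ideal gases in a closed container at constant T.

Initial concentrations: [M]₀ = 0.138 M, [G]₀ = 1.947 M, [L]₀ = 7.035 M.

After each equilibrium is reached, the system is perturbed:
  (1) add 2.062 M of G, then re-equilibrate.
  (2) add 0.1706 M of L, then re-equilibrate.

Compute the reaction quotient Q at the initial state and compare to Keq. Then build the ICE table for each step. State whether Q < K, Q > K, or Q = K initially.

Q₀ = 1375 vs Keq = 5.4380e-06 ⇒ Q>K, reverse
Step 1:
                  M         G         L
  init        0.138     1.947     7.035
  Δ           19.96     6.655    -6.655
  eq           20.1     8.602      0.38
  solve Keq expr → x = -6.655; check Q = 5.4380e-06
Then add 2.062 M of G.
Step 2:
                  M         G         L
  init         20.1     10.66      0.38
  Δ         -0.2184   -0.0728    0.0728
  eq          19.88     10.59    0.4528
  solve Keq expr → x = 0.0728; check Q = 5.4380e-06
Then add 0.1706 M of L.
Step 3:
                  M         G         L
  init        19.88     10.59    0.6234
  Δ          0.4079     0.136    -0.136
  eq          20.29     10.73    0.4874
  solve Keq expr → x = -0.136; check Q = 5.4380e-06

Q₀ = 1375; Q > K (proceeds reverse)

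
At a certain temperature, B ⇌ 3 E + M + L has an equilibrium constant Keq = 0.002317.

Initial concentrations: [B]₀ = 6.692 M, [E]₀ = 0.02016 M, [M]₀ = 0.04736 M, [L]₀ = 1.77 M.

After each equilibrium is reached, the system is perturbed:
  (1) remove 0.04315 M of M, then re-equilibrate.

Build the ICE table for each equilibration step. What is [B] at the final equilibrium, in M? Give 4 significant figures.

Q₀ = 1.0264e-07 vs Keq = 0.002317 ⇒ Q<K, forward
Step 1:
                  B         E         M         L
  init        6.692   0.02016   0.04736      1.77
  Δ         -0.1157    0.3471    0.1157    0.1157
  eq          6.576    0.3673    0.1631     1.886
  solve Keq expr → x = 0.1157; check Q = 0.002317
Then remove 0.04315 M of M.
Step 2:
                  B         E         M         L
  init        6.576    0.3673    0.1199     1.886
  Δ       -0.009514   0.02854  0.009514  0.009514
  eq          6.567    0.3958    0.1294     1.895
  solve Keq expr → x = 0.009514; check Q = 0.002317

[B]_eq = 6.567 M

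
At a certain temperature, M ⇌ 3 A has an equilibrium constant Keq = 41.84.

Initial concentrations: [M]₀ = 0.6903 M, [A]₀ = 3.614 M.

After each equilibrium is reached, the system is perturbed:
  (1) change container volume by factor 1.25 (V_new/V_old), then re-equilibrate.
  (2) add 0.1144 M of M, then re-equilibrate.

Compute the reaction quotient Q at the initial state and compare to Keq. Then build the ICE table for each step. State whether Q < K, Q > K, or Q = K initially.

Q₀ = 68.38; Q > K (proceeds reverse)

Q₀ = 68.38 vs Keq = 41.84 ⇒ Q>K, reverse
Step 1:
                   M          A
  Initial     0.6903      3.614
  Change       0.124    -0.3721
  Equil       0.8143      3.242
  solve Keq expr → x = -0.124; check Q = 41.84
Then change container volume by factor 1.25 (V_new/V_old).
Step 2:
                   M          A
  Initial     0.6515      2.594
  Change     -0.0901     0.2703
  Equil       0.5614      2.864
  solve Keq expr → x = 0.0901; check Q = 41.84
Then add 0.1144 M of M.
Step 3:
                   M          A
  Initial     0.6758      2.864
  Change    -0.04029     0.1209
  Equil       0.6355      2.985
  solve Keq expr → x = 0.04029; check Q = 41.84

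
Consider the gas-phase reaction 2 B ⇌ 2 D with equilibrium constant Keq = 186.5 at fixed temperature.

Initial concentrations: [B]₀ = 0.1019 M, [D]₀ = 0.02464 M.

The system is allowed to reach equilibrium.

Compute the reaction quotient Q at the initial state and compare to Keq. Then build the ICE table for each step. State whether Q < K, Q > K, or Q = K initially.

Q₀ = 0.05847; Q < K (proceeds forward)

Q₀ = 0.05847 vs Keq = 186.5 ⇒ Q<K, forward
Step 1:
                  B         D
  I          0.1019   0.02464
  C        -0.09327   0.09327
  E        0.008634    0.1179
  solve Keq expr → x = 0.04663; check Q = 186.5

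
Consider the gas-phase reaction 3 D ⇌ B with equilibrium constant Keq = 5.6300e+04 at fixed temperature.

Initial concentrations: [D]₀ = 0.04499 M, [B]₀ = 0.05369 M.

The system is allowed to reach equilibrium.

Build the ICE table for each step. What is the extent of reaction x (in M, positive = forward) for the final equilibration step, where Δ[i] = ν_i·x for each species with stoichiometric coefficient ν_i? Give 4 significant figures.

Q₀ = 589.6 vs Keq = 5.6300e+04 ⇒ Q<K, forward
Step 1:
                  D         B
  init      0.04499   0.05369
  Δ        -0.03449    0.0115
  eq         0.0105   0.06519
  solve Keq expr → x = 0.0115; check Q = 5.6300e+04

x = 0.0115 M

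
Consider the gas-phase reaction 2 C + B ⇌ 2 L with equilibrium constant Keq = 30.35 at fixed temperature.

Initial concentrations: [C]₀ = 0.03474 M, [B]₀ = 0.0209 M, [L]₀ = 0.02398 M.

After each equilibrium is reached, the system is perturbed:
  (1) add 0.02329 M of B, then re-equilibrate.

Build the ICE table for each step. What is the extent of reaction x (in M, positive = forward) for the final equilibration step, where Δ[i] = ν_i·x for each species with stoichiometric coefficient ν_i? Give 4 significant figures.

x = 0.002594 M

Q₀ = 22.8 vs Keq = 30.35 ⇒ Q<K, forward
Step 1:
                  C         B         L
  I         0.03474    0.0209   0.02398
  C       -0.001745 -8.7230e-04  0.001745
  E           0.033   0.02003   0.02572
  solve Keq expr → x = 8.7230e-04; check Q = 30.35
Then add 0.02329 M of B.
Step 2:
                  C         B         L
  I           0.033   0.04332   0.02572
  C       -0.005189 -0.002594  0.005189
  E         0.02781   0.04072   0.03091
  solve Keq expr → x = 0.002594; check Q = 30.35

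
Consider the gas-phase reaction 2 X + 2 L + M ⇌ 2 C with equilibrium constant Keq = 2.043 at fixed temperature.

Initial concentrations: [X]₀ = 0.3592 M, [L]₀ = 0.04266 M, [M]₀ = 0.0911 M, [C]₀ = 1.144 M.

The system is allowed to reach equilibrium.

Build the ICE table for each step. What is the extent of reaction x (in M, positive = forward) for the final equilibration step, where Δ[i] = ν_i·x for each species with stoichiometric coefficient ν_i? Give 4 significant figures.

Q₀ = 6.1181e+04 vs Keq = 2.043 ⇒ Q>K, reverse
Step 1:
                  X         L         M         C
  I          0.3592   0.04266    0.0911     1.144
  C          0.5975    0.5975    0.2987   -0.5975
  E          0.9567    0.6401    0.3898    0.5465
  solve Keq expr → x = -0.2987; check Q = 2.043

x = -0.2987 M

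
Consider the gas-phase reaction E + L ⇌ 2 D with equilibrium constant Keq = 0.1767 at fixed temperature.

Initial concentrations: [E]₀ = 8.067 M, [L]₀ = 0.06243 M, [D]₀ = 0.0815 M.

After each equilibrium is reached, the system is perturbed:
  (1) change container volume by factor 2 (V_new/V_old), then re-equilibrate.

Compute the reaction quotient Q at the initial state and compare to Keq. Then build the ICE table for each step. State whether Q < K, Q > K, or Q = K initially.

Q₀ = 0.01319; Q < K (proceeds forward)

Q₀ = 0.01319 vs Keq = 0.1767 ⇒ Q<K, forward
Step 1:
                    E           L           D
  Initial       8.067     0.06243      0.0815
  Change     -0.04276    -0.04276     0.08551
  Equil         8.024     0.01967       0.167
  solve Keq expr → x = 0.04276; check Q = 0.1767
Then change container volume by factor 2 (V_new/V_old).
Step 2:
                    E           L           D
  Initial       4.012    0.009836     0.08351
  Change            0           0           0
  Equil         4.012    0.009836     0.08351
  solve Keq expr → x = 0; check Q = 0.1767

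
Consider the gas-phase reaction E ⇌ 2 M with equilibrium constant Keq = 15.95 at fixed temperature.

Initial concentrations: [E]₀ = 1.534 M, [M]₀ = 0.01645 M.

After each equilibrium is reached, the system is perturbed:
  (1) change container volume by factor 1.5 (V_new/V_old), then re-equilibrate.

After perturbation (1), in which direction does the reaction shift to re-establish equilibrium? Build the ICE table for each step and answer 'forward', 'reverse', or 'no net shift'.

Direction: forward

Q₀ = 1.7640e-04 vs Keq = 15.95 ⇒ Q<K, forward
Step 1:
                  E         M
  Initial     1.534   0.01645
  Change      -1.18      2.36
  Equil       0.354     2.376
  solve Keq expr → x = 1.18; check Q = 15.95
Then change container volume by factor 1.5 (V_new/V_old).
Step 2:
                  E         M
  Initial     0.236     1.584
  Change   -0.05575    0.1115
  Equil      0.1803     1.696
  solve Keq expr → x = 0.05575; check Q = 15.95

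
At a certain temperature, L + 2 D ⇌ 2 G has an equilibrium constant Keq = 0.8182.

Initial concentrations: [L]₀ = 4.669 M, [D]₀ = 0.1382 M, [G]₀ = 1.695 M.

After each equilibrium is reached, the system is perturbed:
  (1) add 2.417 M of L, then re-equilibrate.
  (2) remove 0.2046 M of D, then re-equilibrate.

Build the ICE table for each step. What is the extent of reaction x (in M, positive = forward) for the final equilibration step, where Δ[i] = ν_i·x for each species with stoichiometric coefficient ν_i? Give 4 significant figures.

x = -0.07175 M

Q₀ = 32.22 vs Keq = 0.8182 ⇒ Q>K, reverse
Step 1:
                    L           D           G
  init          4.669      0.1382       1.695
  Δ            0.2361      0.4722     -0.4722
  eq            4.905      0.6104       1.223
  solve Keq expr → x = -0.2361; check Q = 0.8182
Then add 2.417 M of L.
Step 2:
                    L           D           G
  init          7.322      0.6104       1.223
  Δ          -0.03883    -0.07766     0.07766
  eq            7.283      0.5327         1.3
  solve Keq expr → x = 0.03883; check Q = 0.8182
Then remove 0.2046 M of D.
Step 3:
                    L           D           G
  init          7.283      0.3281         1.3
  Δ           0.07175      0.1435     -0.1435
  eq            7.355      0.4716       1.157
  solve Keq expr → x = -0.07175; check Q = 0.8182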